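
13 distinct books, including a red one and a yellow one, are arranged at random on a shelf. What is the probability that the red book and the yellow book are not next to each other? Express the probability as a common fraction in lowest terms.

11/13

There are 13! = 6227020800 arrangements.
Arrangements with the red book and the yellow book adjacent: 2·12! = 958003200.
So not adjacent: 6227020800 − 958003200 = 5269017600, probability 5269017600/6227020800 = 11/13.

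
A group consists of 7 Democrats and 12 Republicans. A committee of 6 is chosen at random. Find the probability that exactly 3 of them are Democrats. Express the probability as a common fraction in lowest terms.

275/969

The sample space is all 6-subsets of the 19: C(19,6) = 27132.
Selections with exactly 3 Democrats: choose 3 of the 7 Democrats and 3 of the 12 Republicans, C(7,3)·C(12,3) = 35·220 = 7700.
Probability = 7700/27132 = 275/969.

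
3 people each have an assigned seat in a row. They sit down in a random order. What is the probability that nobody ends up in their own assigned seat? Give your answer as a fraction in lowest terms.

1/3

There are 3! = 6 seatings.
By inclusion-exclusion, seatings with no fixed points: C(3,0)·3! − C(3,1)·2! + C(3,2)·1! − C(3,3)·0! = 2.
Probability = 2/6 = 1/3.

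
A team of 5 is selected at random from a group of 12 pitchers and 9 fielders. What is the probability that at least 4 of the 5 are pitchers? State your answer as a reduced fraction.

583/2261

There are C(21,5) = 20349 ways to choose the 5.
Favorable selections (at least 4 pitchers): C(12,4)·C(9,1) + C(12,5)·C(9,0) = 4455 + 792 = 5247.
Probability = 5247/20349 = 583/2261.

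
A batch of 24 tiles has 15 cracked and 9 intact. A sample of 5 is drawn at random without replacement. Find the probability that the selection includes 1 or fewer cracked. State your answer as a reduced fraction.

Total selections: C(24,5) = 42504.
Favorable selections (1 or fewer cracked): C(15,0)·C(9,5) + C(15,1)·C(9,4) = 126 + 1890 = 2016.
Probability = 2016/42504 = 12/253.

12/253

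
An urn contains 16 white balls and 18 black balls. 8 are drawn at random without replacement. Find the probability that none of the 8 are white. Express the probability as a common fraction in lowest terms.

There are C(34,8) = 18156204 possible selections.
Selections with no white (all black): C(18,8) = 43758.
Probability = 43758/18156204 = 13/5394.

13/5394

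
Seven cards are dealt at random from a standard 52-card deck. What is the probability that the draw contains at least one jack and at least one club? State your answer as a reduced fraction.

53122231/133784560

There are C(52,7) = 133784560 possible draws.
By inclusion-exclusion on the complements, draws missing all jacks or all clubs: C(48,7) + C(39,7) − C(36,7) = 73629072 + 15380937 − 8347680 = 80662329.
So draws with at least one of each: 133784560 − 80662329 = 53122231, probability 53122231/133784560.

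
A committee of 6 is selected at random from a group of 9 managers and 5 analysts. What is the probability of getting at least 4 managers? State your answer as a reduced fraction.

94/143

There are C(14,6) = 3003 ways to choose the 6.
Favorable selections (at least 4 managers): C(9,4)·C(5,2) + C(9,5)·C(5,1) + C(9,6)·C(5,0) = 1260 + 630 + 84 = 1974.
Probability = 1974/3003 = 94/143.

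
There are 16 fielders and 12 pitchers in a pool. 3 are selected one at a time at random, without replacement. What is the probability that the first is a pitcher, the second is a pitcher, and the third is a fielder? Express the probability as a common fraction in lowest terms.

88/819

Multiply the conditional probabilities at each draw: 12/28 · 11/27 · 16/26 = 2112/19656 = 88/819.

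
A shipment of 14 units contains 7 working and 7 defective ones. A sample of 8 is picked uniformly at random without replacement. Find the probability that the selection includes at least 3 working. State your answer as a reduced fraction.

There are C(14,8) = 3003 ways to choose the 8.
Count the complement (fewer than 3 working): C(7,1)·C(7,7) + C(7,2)·C(7,6) = 7 + 147 = 154.
Probability = 1 − 154/3003 = 2849/3003 = 37/39.

37/39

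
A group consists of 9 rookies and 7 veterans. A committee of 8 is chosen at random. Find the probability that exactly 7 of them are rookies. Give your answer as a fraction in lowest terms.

14/715

Total number of selections: C(16,8) = 12870.
Selections with exactly 7 rookies: choose 7 of the 9 rookies and 1 of the 7 veterans, C(9,7)·C(7,1) = 36·7 = 252.
Probability = 252/12870 = 14/715.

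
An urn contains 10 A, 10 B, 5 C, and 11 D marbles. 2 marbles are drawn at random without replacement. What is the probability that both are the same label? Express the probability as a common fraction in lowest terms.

31/126

There are C(36,2) = 630 ways to draw 2 marbles.
All same label: C(10,2) + C(10,2) + C(5,2) + C(11,2) = 45 + 45 + 10 + 55 = 155.
Probability = 155/630 = 31/126.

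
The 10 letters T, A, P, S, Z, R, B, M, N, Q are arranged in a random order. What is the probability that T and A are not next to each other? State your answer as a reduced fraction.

4/5

There are 10! = 3628800 arrangements.
Arrangements with T and A adjacent: 2·9! = 725760.
So not adjacent: 3628800 − 725760 = 2903040, probability 2903040/3628800 = 4/5.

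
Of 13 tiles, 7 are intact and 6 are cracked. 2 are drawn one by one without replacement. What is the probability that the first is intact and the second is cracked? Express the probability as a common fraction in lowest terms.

7/26

Multiply the conditional probabilities at each draw: 7/13 · 6/12 = 42/156 = 7/26.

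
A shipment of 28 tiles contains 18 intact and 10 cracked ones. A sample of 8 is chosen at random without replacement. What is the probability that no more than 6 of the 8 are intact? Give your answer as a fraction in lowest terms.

There are C(28,8) = 3108105 ways to choose the 8.
Count the complement (more than 6 intact): C(18,7)·C(10,1) + C(18,8)·C(10,0) = 318240 + 43758 = 361998.
Probability = 1 − 361998/3108105 = 2746107/3108105 = 3353/3795.

3353/3795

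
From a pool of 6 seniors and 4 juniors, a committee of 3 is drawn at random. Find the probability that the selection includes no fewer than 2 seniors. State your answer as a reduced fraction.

2/3

Total selections: C(10,3) = 120.
Favorable selections (no fewer than 2 seniors): C(6,2)·C(4,1) + C(6,3)·C(4,0) = 60 + 20 = 80.
Probability = 80/120 = 2/3.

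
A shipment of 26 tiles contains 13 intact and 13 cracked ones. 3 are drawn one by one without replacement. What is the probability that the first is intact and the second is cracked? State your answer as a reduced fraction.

13/50

Multiply the conditional probabilities at each draw: 13/26 · 13/25 = 169/650 = 13/50.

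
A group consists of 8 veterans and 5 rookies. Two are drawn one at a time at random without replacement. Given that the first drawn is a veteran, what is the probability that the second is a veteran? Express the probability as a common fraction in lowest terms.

After removing one veteran, 12 remain: 7 veterans and 5 rookies.
So the probability the next is a veteran is 7/12.

7/12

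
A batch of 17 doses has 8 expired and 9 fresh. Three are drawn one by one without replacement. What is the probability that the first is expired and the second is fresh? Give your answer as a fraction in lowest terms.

Multiply the conditional probabilities at each draw: 8/17 · 9/16 = 72/272 = 9/34.

9/34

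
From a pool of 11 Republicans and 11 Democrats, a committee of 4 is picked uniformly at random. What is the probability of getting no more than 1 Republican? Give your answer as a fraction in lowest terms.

Total selections: C(22,4) = 7315.
Favorable selections (no more than 1 Republican): C(11,0)·C(11,4) + C(11,1)·C(11,3) = 330 + 1815 = 2145.
Probability = 2145/7315 = 39/133.

39/133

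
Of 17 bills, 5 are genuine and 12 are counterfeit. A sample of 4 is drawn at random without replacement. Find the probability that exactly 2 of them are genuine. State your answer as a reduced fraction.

The sample space is all 4-subsets of the 17: C(17,4) = 2380.
Selections with exactly 2 genuine: choose 2 of the 5 genuine and 2 of the 12 counterfeit, C(5,2)·C(12,2) = 10·66 = 660.
Probability = 660/2380 = 33/119.

33/119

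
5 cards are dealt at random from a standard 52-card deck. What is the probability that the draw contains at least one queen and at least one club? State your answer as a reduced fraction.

There are C(52,5) = 2598960 possible draws.
By inclusion-exclusion on the complements, draws missing all queens or all clubs: C(48,5) + C(39,5) − C(36,5) = 1712304 + 575757 − 376992 = 1911069.
So draws with at least one of each: 2598960 − 1911069 = 687891, probability 687891/2598960 = 229297/866320.

229297/866320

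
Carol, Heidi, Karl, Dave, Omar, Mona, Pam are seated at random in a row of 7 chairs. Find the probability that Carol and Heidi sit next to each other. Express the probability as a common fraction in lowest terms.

2/7

There are 7! = 5040 arrangements.
Treat Carol and Heidi as a block: 6! arrangements of the blocks × 2 orders within the block = 2·720 = 1440.
Probability = 1440/5040 = 2/7.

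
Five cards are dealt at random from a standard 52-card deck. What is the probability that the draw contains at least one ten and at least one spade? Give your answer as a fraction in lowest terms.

There are C(52,5) = 2598960 possible draws.
By inclusion-exclusion on the complements, draws missing all tens or all spades: C(48,5) + C(39,5) − C(36,5) = 1712304 + 575757 − 376992 = 1911069.
So draws with at least one of each: 2598960 − 1911069 = 687891, probability 687891/2598960 = 229297/866320.

229297/866320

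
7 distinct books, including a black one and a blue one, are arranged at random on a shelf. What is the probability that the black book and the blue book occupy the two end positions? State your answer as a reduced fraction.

There are 7! = 5040 arrangements.
Place the black book and the blue book at the ends in 2 ways, arrange the remaining 5 in 5! = 120 ways: 2·120 = 240.
Probability = 240/5040 = 1/21.

1/21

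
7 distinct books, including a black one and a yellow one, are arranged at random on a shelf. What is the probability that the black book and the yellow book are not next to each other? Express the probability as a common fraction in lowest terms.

5/7

There are 7! = 5040 arrangements.
Arrangements with the black book and the yellow book adjacent: 2·6! = 1440.
So not adjacent: 5040 − 1440 = 3600, probability 3600/5040 = 5/7.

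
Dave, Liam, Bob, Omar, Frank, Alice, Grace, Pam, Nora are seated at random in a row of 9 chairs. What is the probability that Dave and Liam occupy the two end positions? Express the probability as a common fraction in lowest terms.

1/36

There are 9! = 362880 arrangements.
Place Dave and Liam at the ends in 2 ways, arrange the remaining 7 in 7! = 5040 ways: 2·5040 = 10080.
Probability = 10080/362880 = 1/36.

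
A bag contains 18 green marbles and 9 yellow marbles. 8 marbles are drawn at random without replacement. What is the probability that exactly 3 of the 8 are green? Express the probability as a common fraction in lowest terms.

3808/82225

There are C(27,8) = 2220075 ways to choose 8 from 27.
Selections with exactly 3 green: choose 3 of the 18 green and 5 of the 9 yellow, C(18,3)·C(9,5) = 816·126 = 102816.
Probability = 102816/2220075 = 3808/82225.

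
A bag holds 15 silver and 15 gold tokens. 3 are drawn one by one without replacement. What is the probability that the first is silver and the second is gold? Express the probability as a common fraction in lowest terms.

Multiply the conditional probabilities at each draw: 15/30 · 15/29 = 225/870 = 15/58.

15/58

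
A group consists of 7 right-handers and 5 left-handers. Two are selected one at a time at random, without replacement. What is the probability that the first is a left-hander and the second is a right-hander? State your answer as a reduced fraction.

35/132

Multiply the conditional probabilities at each draw: 5/12 · 7/11 = 35/132.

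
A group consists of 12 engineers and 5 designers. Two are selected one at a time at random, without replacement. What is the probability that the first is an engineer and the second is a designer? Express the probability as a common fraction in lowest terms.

Multiply the conditional probabilities at each draw: 12/17 · 5/16 = 60/272 = 15/68.

15/68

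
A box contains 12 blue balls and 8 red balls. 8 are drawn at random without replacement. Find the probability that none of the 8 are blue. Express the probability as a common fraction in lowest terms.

There are C(20,8) = 125970 possible selections.
Selections with no blue (all red): C(8,8) = 1.
Probability = 1/125970.

1/125970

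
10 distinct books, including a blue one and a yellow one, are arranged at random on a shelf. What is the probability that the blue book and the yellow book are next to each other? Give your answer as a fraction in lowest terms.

There are 10! = 3628800 arrangements.
Treat the blue book and the yellow book as a block: 9! arrangements of the blocks × 2 orders within the block = 2·362880 = 725760.
Probability = 725760/3628800 = 1/5.

1/5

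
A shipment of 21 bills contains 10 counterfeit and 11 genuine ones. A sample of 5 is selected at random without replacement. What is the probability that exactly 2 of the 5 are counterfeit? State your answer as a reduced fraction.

825/2261

Total number of selections: C(21,5) = 20349.
Selections with exactly 2 counterfeit: choose 2 of the 10 counterfeit and 3 of the 11 genuine, C(10,2)·C(11,3) = 45·165 = 7425.
Probability = 7425/20349 = 825/2261.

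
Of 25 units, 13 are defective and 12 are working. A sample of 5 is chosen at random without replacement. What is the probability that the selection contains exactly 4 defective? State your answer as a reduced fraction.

Total number of selections: C(25,5) = 53130.
Selections with exactly 4 defective: choose 4 of the 13 defective and 1 of the 12 working, C(13,4)·C(12,1) = 715·12 = 8580.
Probability = 8580/53130 = 26/161.

26/161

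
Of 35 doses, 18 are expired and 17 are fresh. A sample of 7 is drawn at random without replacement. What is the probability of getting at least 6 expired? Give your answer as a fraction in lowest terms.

Total selections: C(35,7) = 6724520.
Favorable selections (at least 6 expired): C(18,6)·C(17,1) + C(18,7)·C(17,0) = 315588 + 31824 = 347412.
Probability = 347412/6724520 = 5109/98890.

5109/98890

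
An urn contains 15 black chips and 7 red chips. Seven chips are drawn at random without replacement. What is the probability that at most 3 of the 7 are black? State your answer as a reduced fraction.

Total selections: C(22,7) = 170544.
Favorable selections (at most 3 black): C(15,0)·C(7,7) + C(15,1)·C(7,6) + C(15,2)·C(7,5) + C(15,3)·C(7,4) = 1 + 105 + 2205 + 15925 = 18236.
Probability = 18236/170544 = 4559/42636.

4559/42636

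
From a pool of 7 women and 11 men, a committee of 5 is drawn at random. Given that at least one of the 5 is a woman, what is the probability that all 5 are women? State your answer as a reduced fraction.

Work in counts. Selections with at least one woman: C(18,5) − C(11,5) = 8568 − 462 = 8106.
Of those, selections where all 5 are women: C(7,5) = 21.
Conditional probability = 21/8106 = 1/386.

1/386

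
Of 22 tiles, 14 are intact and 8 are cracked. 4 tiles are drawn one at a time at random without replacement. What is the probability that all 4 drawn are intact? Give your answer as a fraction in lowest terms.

13/95

Multiply the conditional probabilities at each draw: 14/22 · 13/21 · 12/20 · 11/19 = 24024/175560 = 13/95.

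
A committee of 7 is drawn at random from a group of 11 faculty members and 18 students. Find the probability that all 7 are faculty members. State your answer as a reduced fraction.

There are C(29,7) = 1560780 possible selections.
Selections with all faculty members: C(11,7) = 330.
Probability = 330/1560780 = 11/52026.

11/52026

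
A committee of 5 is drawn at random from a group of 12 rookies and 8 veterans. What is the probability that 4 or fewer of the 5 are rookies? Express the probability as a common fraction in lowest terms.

There are C(20,5) = 15504 ways to choose the 5.
The complement is exactly 5 rookies: C(12,5)·C(8,0) = 792.
Probability = 1 − 792/15504 = 14712/15504 = 613/646.

613/646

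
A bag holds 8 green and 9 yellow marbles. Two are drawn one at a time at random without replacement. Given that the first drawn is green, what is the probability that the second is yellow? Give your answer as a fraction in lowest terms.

9/16

After removing one green, 16 remain: 7 green and 9 yellow.
So the probability the next is yellow is 9/16.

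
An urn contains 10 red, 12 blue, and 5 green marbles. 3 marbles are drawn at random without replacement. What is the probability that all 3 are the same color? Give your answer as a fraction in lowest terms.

There are C(27,3) = 2925 ways to draw 3 marbles.
All same color: C(10,3) + C(12,3) + C(5,3) = 120 + 220 + 10 = 350.
Probability = 350/2925 = 14/117.

14/117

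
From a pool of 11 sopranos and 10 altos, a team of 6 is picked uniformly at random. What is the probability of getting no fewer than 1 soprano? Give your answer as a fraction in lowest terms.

1287/1292

There are C(21,6) = 54264 ways to choose the 6.
The complement is all 6 are altos: C(10,6) = 210.
Probability = 1 − 210/54264 = 54054/54264 = 1287/1292.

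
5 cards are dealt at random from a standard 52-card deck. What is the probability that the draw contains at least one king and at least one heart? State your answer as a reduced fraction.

There are C(52,5) = 2598960 possible draws.
By inclusion-exclusion on the complements, draws missing all kings or all hearts: C(48,5) + C(39,5) − C(36,5) = 1712304 + 575757 − 376992 = 1911069.
So draws with at least one of each: 2598960 − 1911069 = 687891, probability 687891/2598960 = 229297/866320.

229297/866320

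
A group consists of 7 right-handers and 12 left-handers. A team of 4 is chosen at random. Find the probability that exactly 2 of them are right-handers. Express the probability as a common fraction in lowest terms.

The sample space is all 4-subsets of the 19: C(19,4) = 3876.
Selections with exactly 2 right-handers: choose 2 of the 7 right-handers and 2 of the 12 left-handers, C(7,2)·C(12,2) = 21·66 = 1386.
Probability = 1386/3876 = 231/646.

231/646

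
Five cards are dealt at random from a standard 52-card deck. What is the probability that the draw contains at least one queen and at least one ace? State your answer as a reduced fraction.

There are C(52,5) = 2598960 possible draws.
By inclusion-exclusion on the complements, draws missing all queens or all aces: C(48,5) + C(48,5) − C(44,5) = 1712304 + 1712304 − 1086008 = 2338600.
So draws with at least one of each: 2598960 − 2338600 = 260360, probability 260360/2598960 = 6509/64974.

6509/64974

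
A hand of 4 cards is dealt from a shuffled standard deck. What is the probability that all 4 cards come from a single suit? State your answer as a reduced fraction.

44/4165

There are C(52,4) = 270725 possible 4-card hands.
Hands of one suit: 4 suits × C(13,4) = 4·715 = 2860.
Probability = 2860/270725 = 44/4165.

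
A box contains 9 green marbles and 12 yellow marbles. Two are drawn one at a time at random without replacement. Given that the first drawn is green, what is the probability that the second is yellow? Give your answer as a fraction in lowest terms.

3/5

After removing one green, 20 remain: 8 green and 12 yellow.
So the probability the next is yellow is 12/20 = 3/5.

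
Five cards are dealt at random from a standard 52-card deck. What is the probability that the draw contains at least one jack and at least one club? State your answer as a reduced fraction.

There are C(52,5) = 2598960 possible draws.
By inclusion-exclusion on the complements, draws missing all jacks or all clubs: C(48,5) + C(39,5) − C(36,5) = 1712304 + 575757 − 376992 = 1911069.
So draws with at least one of each: 2598960 − 1911069 = 687891, probability 687891/2598960 = 229297/866320.

229297/866320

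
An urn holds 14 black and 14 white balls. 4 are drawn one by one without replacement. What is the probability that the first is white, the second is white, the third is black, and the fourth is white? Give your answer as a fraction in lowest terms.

Multiply the conditional probabilities at each draw: 14/28 · 13/27 · 14/26 · 12/25 = 30576/491400 = 14/225.

14/225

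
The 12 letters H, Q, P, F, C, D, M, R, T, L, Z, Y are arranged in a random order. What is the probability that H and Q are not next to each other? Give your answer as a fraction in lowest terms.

5/6

There are 12! = 479001600 arrangements.
Arrangements with H and Q adjacent: 2·11! = 79833600.
So not adjacent: 479001600 − 79833600 = 399168000, probability 399168000/479001600 = 5/6.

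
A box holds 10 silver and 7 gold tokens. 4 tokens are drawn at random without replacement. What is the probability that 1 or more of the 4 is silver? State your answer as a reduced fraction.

Total selections: C(17,4) = 2380.
The complement is all 4 are gold: C(7,4) = 35.
Probability = 1 − 35/2380 = 2345/2380 = 67/68.

67/68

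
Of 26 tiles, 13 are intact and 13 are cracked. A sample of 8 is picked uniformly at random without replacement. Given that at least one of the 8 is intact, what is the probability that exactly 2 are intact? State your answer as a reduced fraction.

Work in counts. Selections with at least one intact: C(26,8) − C(13,8) = 1562275 − 1287 = 1560988.
Of those, selections where exactly 2 are intact: C(13,2)·C(13,6) = 78·1716 = 133848.
Conditional probability = 133848/1560988 = 234/2729.

234/2729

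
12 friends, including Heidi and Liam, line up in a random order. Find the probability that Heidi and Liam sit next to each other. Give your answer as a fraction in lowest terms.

There are 12! = 479001600 arrangements.
Treat Heidi and Liam as a block: 11! arrangements of the blocks × 2 orders within the block = 2·39916800 = 79833600.
Probability = 79833600/479001600 = 1/6.

1/6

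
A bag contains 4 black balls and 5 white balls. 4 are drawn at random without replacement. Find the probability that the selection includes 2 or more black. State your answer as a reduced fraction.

9/14

There are C(9,4) = 126 ways to choose the 4.
Count the complement (fewer than 2 black): C(4,0)·C(5,4) + C(4,1)·C(5,3) = 5 + 40 = 45.
Probability = 1 − 45/126 = 81/126 = 9/14.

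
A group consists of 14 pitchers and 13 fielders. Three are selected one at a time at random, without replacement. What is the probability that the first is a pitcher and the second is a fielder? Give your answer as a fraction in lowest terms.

Multiply the conditional probabilities at each draw: 14/27 · 13/26 = 182/702 = 7/27.

7/27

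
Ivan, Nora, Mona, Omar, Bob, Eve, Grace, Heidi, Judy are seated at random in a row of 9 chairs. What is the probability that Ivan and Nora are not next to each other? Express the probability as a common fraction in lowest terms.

There are 9! = 362880 arrangements.
Arrangements with Ivan and Nora adjacent: 2·8! = 80640.
So not adjacent: 362880 − 80640 = 282240, probability 282240/362880 = 7/9.

7/9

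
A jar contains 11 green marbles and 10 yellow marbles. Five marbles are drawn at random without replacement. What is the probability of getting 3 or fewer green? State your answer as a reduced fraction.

There are C(21,5) = 20349 ways to choose the 5.
Count the complement (more than 3 green): C(11,4)·C(10,1) + C(11,5)·C(10,0) = 3300 + 462 = 3762.
Probability = 1 − 3762/20349 = 16587/20349 = 97/119.

97/119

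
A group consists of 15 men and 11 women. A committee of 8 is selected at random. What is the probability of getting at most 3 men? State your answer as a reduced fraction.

There are C(26,8) = 1562275 ways to choose the 8.
Favorable selections (at most 3 men): C(15,0)·C(11,8) + C(15,1)·C(11,7) + C(15,2)·C(11,6) + C(15,3)·C(11,5) = 165 + 4950 + 48510 + 210210 = 263835.
Probability = 263835/1562275 = 369/2185.

369/2185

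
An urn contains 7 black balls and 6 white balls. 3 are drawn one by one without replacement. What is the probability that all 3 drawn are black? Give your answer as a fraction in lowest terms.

Multiply the conditional probabilities at each draw: 7/13 · 6/12 · 5/11 = 210/1716 = 35/286.

35/286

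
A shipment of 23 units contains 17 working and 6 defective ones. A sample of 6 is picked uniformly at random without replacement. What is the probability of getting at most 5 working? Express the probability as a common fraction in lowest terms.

12653/14421

Total selections: C(23,6) = 100947.
The complement is exactly 6 working: C(17,6)·C(6,0) = 12376.
Probability = 1 − 12376/100947 = 88571/100947 = 12653/14421.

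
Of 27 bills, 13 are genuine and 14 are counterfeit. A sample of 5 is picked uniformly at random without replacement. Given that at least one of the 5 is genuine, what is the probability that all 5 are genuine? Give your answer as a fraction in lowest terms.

99/6056

Work in counts. Selections with at least one genuine: C(27,5) − C(14,5) = 80730 − 2002 = 78728.
Of those, selections where all 5 are genuine: C(13,5) = 1287.
Conditional probability = 1287/78728 = 99/6056.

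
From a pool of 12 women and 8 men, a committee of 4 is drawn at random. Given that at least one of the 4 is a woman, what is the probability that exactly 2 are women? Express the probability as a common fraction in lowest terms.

1848/4775

Work in counts. Selections with at least one woman: C(20,4) − C(8,4) = 4845 − 70 = 4775.
Of those, selections where exactly 2 are women: C(12,2)·C(8,2) = 66·28 = 1848.
Conditional probability = 1848/4775.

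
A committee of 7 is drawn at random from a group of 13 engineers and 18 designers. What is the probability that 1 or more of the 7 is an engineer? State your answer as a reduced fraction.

There are C(31,7) = 2629575 ways to choose the 7.
The complement is all 7 are designers: C(18,7) = 31824.
Probability = 1 − 31824/2629575 = 2597751/2629575 = 22203/22475.

22203/22475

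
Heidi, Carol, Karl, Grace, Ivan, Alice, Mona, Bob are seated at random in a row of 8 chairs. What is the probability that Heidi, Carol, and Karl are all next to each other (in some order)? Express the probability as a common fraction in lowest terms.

There are 8! = 40320 arrangements.
Treat the three as one block: 6! placements × 3! orders within the block = 720·6 = 4320.
Probability = 4320/40320 = 3/28.

3/28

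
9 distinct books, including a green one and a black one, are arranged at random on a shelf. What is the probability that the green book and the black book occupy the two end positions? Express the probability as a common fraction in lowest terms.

There are 9! = 362880 arrangements.
Place the green book and the black book at the ends in 2 ways, arrange the remaining 7 in 7! = 5040 ways: 2·5040 = 10080.
Probability = 10080/362880 = 1/36.

1/36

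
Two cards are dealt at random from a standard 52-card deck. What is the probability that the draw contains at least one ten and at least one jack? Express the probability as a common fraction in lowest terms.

8/663

There are C(52,2) = 1326 possible draws.
By inclusion-exclusion on the complements, draws missing all tens or all jacks: C(48,2) + C(48,2) − C(44,2) = 1128 + 1128 − 946 = 1310.
So draws with at least one of each: 1326 − 1310 = 16, probability 16/1326 = 8/663.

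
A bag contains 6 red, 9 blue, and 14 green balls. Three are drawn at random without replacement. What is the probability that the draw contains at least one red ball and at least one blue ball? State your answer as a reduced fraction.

123/406

There are C(29,3) = 3654 possible draws.
By inclusion-exclusion on the complements, draws missing all red or all blue: C(23,3) + C(20,3) − C(14,3) = 1771 + 1140 − 364 = 2547.
So draws with at least one of each: 3654 − 2547 = 1107, probability 1107/3654 = 123/406.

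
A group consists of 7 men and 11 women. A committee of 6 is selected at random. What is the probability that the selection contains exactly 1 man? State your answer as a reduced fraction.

77/442

The sample space is all 6-subsets of the 18: C(18,6) = 18564.
Selections with exactly 1 man: choose 1 of the 7 men and 5 of the 11 women, C(7,1)·C(11,5) = 7·462 = 3234.
Probability = 3234/18564 = 77/442.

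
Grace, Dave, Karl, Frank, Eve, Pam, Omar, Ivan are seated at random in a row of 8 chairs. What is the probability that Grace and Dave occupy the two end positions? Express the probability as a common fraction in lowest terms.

1/28

There are 8! = 40320 arrangements.
Place Grace and Dave at the ends in 2 ways, arrange the remaining 6 in 6! = 720 ways: 2·720 = 1440.
Probability = 1440/40320 = 1/28.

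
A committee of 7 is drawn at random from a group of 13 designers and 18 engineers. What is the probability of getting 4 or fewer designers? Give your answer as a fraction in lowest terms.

12308/13485

Total selections: C(31,7) = 2629575.
Count the complement (more than 4 designers): C(13,5)·C(18,2) + C(13,6)·C(18,1) + C(13,7)·C(18,0) = 196911 + 30888 + 1716 = 229515.
Probability = 1 − 229515/2629575 = 2400060/2629575 = 12308/13485.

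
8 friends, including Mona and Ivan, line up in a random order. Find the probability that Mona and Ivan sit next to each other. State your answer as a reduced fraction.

1/4

There are 8! = 40320 arrangements.
Treat Mona and Ivan as a block: 7! arrangements of the blocks × 2 orders within the block = 2·5040 = 10080.
Probability = 10080/40320 = 1/4.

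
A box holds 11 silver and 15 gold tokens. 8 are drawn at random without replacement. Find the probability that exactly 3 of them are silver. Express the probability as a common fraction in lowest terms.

693/2185

Total number of selections: C(26,8) = 1562275.
Selections with exactly 3 silver: choose 3 of the 11 silver and 5 of the 15 gold, C(11,3)·C(15,5) = 165·3003 = 495495.
Probability = 495495/1562275 = 693/2185.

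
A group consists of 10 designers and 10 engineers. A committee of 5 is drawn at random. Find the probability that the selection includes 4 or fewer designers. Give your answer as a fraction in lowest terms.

1271/1292

Total selections: C(20,5) = 15504.
Favorable selections (4 or fewer designers): C(10,0)·C(10,5) + C(10,1)·C(10,4) + C(10,2)·C(10,3) + C(10,3)·C(10,2) + C(10,4)·C(10,1) = 252 + 2100 + 5400 + 5400 + 2100 = 15252.
Probability = 15252/15504 = 1271/1292.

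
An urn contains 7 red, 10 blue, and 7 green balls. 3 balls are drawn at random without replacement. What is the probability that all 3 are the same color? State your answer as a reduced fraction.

95/1012

There are C(24,3) = 2024 ways to draw 3 balls.
All same color: C(7,3) + C(10,3) + C(7,3) = 35 + 120 + 35 = 190.
Probability = 190/2024 = 95/1012.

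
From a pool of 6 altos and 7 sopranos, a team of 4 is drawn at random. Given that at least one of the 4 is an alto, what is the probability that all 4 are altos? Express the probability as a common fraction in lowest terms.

Work in counts. Selections with at least one alto: C(13,4) − C(7,4) = 715 − 35 = 680.
Of those, selections where all 4 are altos: C(6,4) = 15.
Conditional probability = 15/680 = 3/136.

3/136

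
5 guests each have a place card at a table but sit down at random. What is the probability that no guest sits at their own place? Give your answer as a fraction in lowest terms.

There are 5! = 120 seatings.
By inclusion-exclusion, seatings with no fixed points: C(5,0)·5! − C(5,1)·4! + C(5,2)·3! − C(5,3)·2! + C(5,4)·1! − C(5,5)·0! = 44.
Probability = 44/120 = 11/30.

11/30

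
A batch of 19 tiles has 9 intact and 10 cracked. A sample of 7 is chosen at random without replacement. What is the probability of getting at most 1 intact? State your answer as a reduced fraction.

335/8398

There are C(19,7) = 50388 ways to choose the 7.
Favorable selections (at most 1 intact): C(9,0)·C(10,7) + C(9,1)·C(10,6) = 120 + 1890 = 2010.
Probability = 2010/50388 = 335/8398.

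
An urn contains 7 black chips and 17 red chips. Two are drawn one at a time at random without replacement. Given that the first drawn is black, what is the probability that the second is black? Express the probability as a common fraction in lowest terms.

6/23

After removing one black, 23 remain: 6 black and 17 red.
So the probability the next is black is 6/23.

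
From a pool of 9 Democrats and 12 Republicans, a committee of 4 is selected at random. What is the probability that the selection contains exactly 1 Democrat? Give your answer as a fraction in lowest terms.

44/133

Total number of selections: C(21,4) = 5985.
Selections with exactly 1 Democrat: choose 1 of the 9 Democrats and 3 of the 12 Republicans, C(9,1)·C(12,3) = 9·220 = 1980.
Probability = 1980/5985 = 44/133.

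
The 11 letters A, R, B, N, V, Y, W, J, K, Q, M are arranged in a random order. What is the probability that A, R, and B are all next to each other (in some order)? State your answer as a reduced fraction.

3/55

There are 11! = 39916800 arrangements.
Treat the three as one block: 9! placements × 3! orders within the block = 362880·6 = 2177280.
Probability = 2177280/39916800 = 3/55.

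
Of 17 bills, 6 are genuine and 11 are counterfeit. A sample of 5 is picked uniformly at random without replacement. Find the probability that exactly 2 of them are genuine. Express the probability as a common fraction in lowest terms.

2475/6188

The sample space is all 5-subsets of the 17: C(17,5) = 6188.
Selections with exactly 2 genuine: choose 2 of the 6 genuine and 3 of the 11 counterfeit, C(6,2)·C(11,3) = 15·165 = 2475.
Probability = 2475/6188.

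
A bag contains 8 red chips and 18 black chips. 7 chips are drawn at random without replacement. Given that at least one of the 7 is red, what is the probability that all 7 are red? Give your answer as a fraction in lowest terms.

Work in counts. Selections with at least one red: C(26,7) − C(18,7) = 657800 − 31824 = 625976.
Of those, selections where all 7 are red: C(8,7) = 8.
Conditional probability = 8/625976 = 1/78247.

1/78247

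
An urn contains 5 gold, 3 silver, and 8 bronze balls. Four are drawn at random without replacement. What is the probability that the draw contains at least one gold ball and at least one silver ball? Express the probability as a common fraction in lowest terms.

There are C(16,4) = 1820 possible draws.
By inclusion-exclusion on the complements, draws missing all gold or all silver: C(11,4) + C(13,4) − C(8,4) = 330 + 715 − 70 = 975.
So draws with at least one of each: 1820 − 975 = 845, probability 845/1820 = 13/28.

13/28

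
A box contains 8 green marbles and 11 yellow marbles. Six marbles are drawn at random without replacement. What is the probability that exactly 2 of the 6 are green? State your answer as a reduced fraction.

There are C(19,6) = 27132 ways to choose 6 from 19.
Selections with exactly 2 green: choose 2 of the 8 green and 4 of the 11 yellow, C(8,2)·C(11,4) = 28·330 = 9240.
Probability = 9240/27132 = 110/323.

110/323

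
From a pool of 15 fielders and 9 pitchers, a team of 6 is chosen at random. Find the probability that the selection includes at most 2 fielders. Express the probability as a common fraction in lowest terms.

Total selections: C(24,6) = 134596.
Favorable selections (at most 2 fielders): C(15,0)·C(9,6) + C(15,1)·C(9,5) + C(15,2)·C(9,4) = 84 + 1890 + 13230 = 15204.
Probability = 15204/134596 = 543/4807.

543/4807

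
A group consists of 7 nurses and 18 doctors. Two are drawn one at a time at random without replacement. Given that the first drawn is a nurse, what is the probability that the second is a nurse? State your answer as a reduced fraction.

After removing one nurse, 24 remain: 6 nurses and 18 doctors.
So the probability the next is a nurse is 6/24 = 1/4.

1/4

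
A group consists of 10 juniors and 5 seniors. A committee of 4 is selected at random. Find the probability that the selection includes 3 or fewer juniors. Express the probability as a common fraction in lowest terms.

There are C(15,4) = 1365 ways to choose the 4.
The complement is exactly 4 juniors: C(10,4)·C(5,0) = 210.
Probability = 1 − 210/1365 = 1155/1365 = 11/13.

11/13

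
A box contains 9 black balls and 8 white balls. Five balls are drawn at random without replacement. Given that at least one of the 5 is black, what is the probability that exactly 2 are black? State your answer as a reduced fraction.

24/73

Work in counts. Selections with at least one black: C(17,5) − C(8,5) = 6188 − 56 = 6132.
Of those, selections where exactly 2 are black: C(9,2)·C(8,3) = 36·56 = 2016.
Conditional probability = 2016/6132 = 24/73.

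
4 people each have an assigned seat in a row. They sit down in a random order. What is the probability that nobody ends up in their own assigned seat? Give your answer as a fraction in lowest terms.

There are 4! = 24 seatings.
By inclusion-exclusion, seatings with no fixed points: C(4,0)·4! − C(4,1)·3! + C(4,2)·2! − C(4,3)·1! + C(4,4)·0! = 9.
Probability = 9/24 = 3/8.

3/8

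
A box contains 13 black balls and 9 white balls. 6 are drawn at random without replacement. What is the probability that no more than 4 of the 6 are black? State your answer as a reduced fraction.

Total selections: C(22,6) = 74613.
Count the complement (more than 4 black): C(13,5)·C(9,1) + C(13,6)·C(9,0) = 11583 + 1716 = 13299.
Probability = 1 − 13299/74613 = 61314/74613 = 1858/2261.

1858/2261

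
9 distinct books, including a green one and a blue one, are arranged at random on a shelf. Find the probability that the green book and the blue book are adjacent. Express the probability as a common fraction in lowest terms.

2/9

There are 9! = 362880 arrangements.
Treat the green book and the blue book as a block: 8! arrangements of the blocks × 2 orders within the block = 2·40320 = 80640.
Probability = 80640/362880 = 2/9.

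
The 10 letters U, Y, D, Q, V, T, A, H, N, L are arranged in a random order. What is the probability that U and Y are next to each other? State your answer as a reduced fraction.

There are 10! = 3628800 arrangements.
Treat U and Y as a block: 9! arrangements of the blocks × 2 orders within the block = 2·362880 = 725760.
Probability = 725760/3628800 = 1/5.

1/5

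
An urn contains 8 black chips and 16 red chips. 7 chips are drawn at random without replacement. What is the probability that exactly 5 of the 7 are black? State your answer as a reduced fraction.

280/14421

The sample space is all 7-subsets of the 24: C(24,7) = 346104.
Selections with exactly 5 black: choose 5 of the 8 black and 2 of the 16 red, C(8,5)·C(16,2) = 56·120 = 6720.
Probability = 6720/346104 = 280/14421.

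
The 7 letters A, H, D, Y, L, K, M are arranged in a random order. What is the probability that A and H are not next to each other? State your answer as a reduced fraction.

There are 7! = 5040 arrangements.
Arrangements with A and H adjacent: 2·6! = 1440.
So not adjacent: 5040 − 1440 = 3600, probability 3600/5040 = 5/7.

5/7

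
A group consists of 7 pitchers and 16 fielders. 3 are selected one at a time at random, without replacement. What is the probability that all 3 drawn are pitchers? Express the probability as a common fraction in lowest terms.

Multiply the conditional probabilities at each draw: 7/23 · 6/22 · 5/21 = 210/10626 = 5/253.

5/253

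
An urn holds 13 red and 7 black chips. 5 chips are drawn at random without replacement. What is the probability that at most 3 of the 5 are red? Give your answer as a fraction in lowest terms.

There are C(20,5) = 15504 ways to choose the 5.
Count the complement (more than 3 red): C(13,4)·C(7,1) + C(13,5)·C(7,0) = 5005 + 1287 = 6292.
Probability = 1 − 6292/15504 = 9212/15504 = 2303/3876.

2303/3876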